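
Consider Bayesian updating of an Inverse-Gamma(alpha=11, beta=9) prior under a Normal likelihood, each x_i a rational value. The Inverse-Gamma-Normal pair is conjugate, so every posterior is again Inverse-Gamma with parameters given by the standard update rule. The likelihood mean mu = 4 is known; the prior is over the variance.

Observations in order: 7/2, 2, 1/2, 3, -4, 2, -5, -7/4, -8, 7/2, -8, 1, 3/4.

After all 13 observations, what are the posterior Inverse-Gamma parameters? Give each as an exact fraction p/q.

alpha=35/2, beta=4203/16

obs 1: x=7/2 → posterior Inverse-Gamma(23/2, 73/8)
obs 2: x=2 → posterior Inverse-Gamma(12, 89/8)
obs 3: x=1/2 → posterior Inverse-Gamma(25/2, 69/4)
obs 4: x=3 → posterior Inverse-Gamma(13, 71/4)
obs 5: x=-4 → posterior Inverse-Gamma(27/2, 199/4)
obs 6: x=2 → posterior Inverse-Gamma(14, 207/4)
obs 7: x=-5 → posterior Inverse-Gamma(29/2, 369/4)
obs 8: x=-7/4 → posterior Inverse-Gamma(15, 3481/32)
obs 9: x=-8 → posterior Inverse-Gamma(31/2, 5785/32)
obs 10: x=7/2 → posterior Inverse-Gamma(16, 5789/32)
obs 11: x=-8 → posterior Inverse-Gamma(33/2, 8093/32)
obs 12: x=1 → posterior Inverse-Gamma(17, 8237/32)
obs 13: x=3/4 → posterior Inverse-Gamma(35/2, 4203/16)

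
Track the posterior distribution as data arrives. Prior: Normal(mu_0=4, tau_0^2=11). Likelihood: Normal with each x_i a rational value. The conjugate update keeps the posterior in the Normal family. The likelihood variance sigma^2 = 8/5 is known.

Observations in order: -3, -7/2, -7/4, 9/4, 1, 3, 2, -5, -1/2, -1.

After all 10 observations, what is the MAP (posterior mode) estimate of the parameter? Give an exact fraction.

-7/12

obs 1: x=-3 → posterior Normal(-19/9, 88/63)
obs 2: x=-7/2 → posterior Normal(-651/236, 44/59)
obs 3: x=-7/4 → posterior Normal(-1687/692, 88/173)
obs 4: x=9/4 → posterior Normal(-149/114, 22/57)
obs 5: x=1 → posterior Normal(-243/283, 88/283)
obs 6: x=3 → posterior Normal(-3/13, 44/169)
obs 7: x=2 → posterior Normal(32/393, 88/393)
obs 8: x=-5 → posterior Normal(-243/448, 11/56)
obs 9: x=-1/2 → posterior Normal(-541/1006, 88/503)
obs 10: x=-1 → posterior Normal(-7/12, 44/279)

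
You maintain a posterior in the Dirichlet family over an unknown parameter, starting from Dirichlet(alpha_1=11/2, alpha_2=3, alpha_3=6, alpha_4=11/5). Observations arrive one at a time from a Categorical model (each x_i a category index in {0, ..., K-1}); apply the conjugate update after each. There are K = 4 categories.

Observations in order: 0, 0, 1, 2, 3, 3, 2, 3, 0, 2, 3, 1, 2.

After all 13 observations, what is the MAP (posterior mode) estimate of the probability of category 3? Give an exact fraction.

obs 1: x=0 → posterior Dirichlet(13/2, 3, 6, 11/5)
obs 2: x=0 → posterior Dirichlet(15/2, 3, 6, 11/5)
obs 3: x=1 → posterior Dirichlet(15/2, 4, 6, 11/5)
obs 4: x=2 → posterior Dirichlet(15/2, 4, 7, 11/5)
obs 5: x=3 → posterior Dirichlet(15/2, 4, 7, 16/5)
obs 6: x=3 → posterior Dirichlet(15/2, 4, 7, 21/5)
obs 7: x=2 → posterior Dirichlet(15/2, 4, 8, 21/5)
obs 8: x=3 → posterior Dirichlet(15/2, 4, 8, 26/5)
obs 9: x=0 → posterior Dirichlet(17/2, 4, 8, 26/5)
obs 10: x=2 → posterior Dirichlet(17/2, 4, 9, 26/5)
obs 11: x=3 → posterior Dirichlet(17/2, 4, 9, 31/5)
obs 12: x=1 → posterior Dirichlet(17/2, 5, 9, 31/5)
obs 13: x=2 → posterior Dirichlet(17/2, 5, 10, 31/5)

52/257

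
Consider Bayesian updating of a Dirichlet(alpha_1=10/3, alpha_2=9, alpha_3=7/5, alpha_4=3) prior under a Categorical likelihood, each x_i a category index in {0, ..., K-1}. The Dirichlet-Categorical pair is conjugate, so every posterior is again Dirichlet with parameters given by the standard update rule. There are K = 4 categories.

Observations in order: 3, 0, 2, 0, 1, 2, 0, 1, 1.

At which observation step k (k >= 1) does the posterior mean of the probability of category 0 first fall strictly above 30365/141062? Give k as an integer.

k = 2

obs 1: x=3 → posterior Dirichlet(10/3, 9, 7/5, 4)
obs 2: x=0 → posterior Dirichlet(13/3, 9, 7/5, 4)
obs 3: x=2 → posterior Dirichlet(13/3, 9, 12/5, 4)
obs 4: x=0 → posterior Dirichlet(16/3, 9, 12/5, 4)
obs 5: x=1 → posterior Dirichlet(16/3, 10, 12/5, 4)
obs 6: x=2 → posterior Dirichlet(16/3, 10, 17/5, 4)
obs 7: x=0 → posterior Dirichlet(19/3, 10, 17/5, 4)
obs 8: x=1 → posterior Dirichlet(19/3, 11, 17/5, 4)
obs 9: x=1 → posterior Dirichlet(19/3, 12, 17/5, 4)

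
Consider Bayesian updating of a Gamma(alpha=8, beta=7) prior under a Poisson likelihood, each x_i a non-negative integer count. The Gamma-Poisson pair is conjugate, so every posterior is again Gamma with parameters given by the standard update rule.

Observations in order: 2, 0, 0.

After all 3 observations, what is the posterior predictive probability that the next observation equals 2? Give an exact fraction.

obs 1: x=2 → posterior Gamma(10, 8)
obs 2: x=0 → posterior Gamma(10, 9)
obs 3: x=0 → posterior Gamma(10, 10)

50000000000/285311670611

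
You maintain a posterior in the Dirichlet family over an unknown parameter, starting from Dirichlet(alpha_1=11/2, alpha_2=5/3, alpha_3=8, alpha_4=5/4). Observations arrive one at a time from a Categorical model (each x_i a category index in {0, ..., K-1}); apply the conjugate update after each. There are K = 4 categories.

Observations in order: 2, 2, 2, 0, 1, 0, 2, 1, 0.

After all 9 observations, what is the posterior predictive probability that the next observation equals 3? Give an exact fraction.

obs 1: x=2 → posterior Dirichlet(11/2, 5/3, 9, 5/4)
obs 2: x=2 → posterior Dirichlet(11/2, 5/3, 10, 5/4)
obs 3: x=2 → posterior Dirichlet(11/2, 5/3, 11, 5/4)
obs 4: x=0 → posterior Dirichlet(13/2, 5/3, 11, 5/4)
obs 5: x=1 → posterior Dirichlet(13/2, 8/3, 11, 5/4)
obs 6: x=0 → posterior Dirichlet(15/2, 8/3, 11, 5/4)
obs 7: x=2 → posterior Dirichlet(15/2, 8/3, 12, 5/4)
obs 8: x=1 → posterior Dirichlet(15/2, 11/3, 12, 5/4)
obs 9: x=0 → posterior Dirichlet(17/2, 11/3, 12, 5/4)

3/61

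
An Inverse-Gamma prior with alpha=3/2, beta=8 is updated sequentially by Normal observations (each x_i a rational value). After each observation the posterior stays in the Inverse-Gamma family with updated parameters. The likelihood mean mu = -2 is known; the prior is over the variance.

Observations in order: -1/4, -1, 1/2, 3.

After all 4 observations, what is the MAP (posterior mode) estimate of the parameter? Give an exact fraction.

obs 1: x=-1/4 → posterior Inverse-Gamma(2, 305/32)
obs 2: x=-1 → posterior Inverse-Gamma(5/2, 321/32)
obs 3: x=1/2 → posterior Inverse-Gamma(3, 421/32)
obs 4: x=3 → posterior Inverse-Gamma(7/2, 821/32)

821/144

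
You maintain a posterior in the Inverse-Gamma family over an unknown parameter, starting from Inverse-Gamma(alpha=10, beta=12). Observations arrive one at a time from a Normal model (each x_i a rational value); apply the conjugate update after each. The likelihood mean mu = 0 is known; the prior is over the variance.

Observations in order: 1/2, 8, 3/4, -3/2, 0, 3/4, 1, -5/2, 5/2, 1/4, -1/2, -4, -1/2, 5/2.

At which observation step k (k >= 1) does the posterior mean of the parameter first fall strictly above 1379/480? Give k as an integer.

obs 1: x=1/2 → posterior Inverse-Gamma(21/2, 97/8)
obs 2: x=8 → posterior Inverse-Gamma(11, 353/8)
obs 3: x=3/4 → posterior Inverse-Gamma(23/2, 1421/32)
obs 4: x=-3/2 → posterior Inverse-Gamma(12, 1457/32)
obs 5: x=0 → posterior Inverse-Gamma(25/2, 1457/32)
obs 6: x=3/4 → posterior Inverse-Gamma(13, 733/16)
obs 7: x=1 → posterior Inverse-Gamma(27/2, 741/16)
obs 8: x=-5/2 → posterior Inverse-Gamma(14, 791/16)
obs 9: x=5/2 → posterior Inverse-Gamma(29/2, 841/16)
obs 10: x=1/4 → posterior Inverse-Gamma(15, 1683/32)
obs 11: x=-1/2 → posterior Inverse-Gamma(31/2, 1687/32)
obs 12: x=-4 → posterior Inverse-Gamma(16, 1943/32)
obs 13: x=-1/2 → posterior Inverse-Gamma(33/2, 1947/32)
obs 14: x=5/2 → posterior Inverse-Gamma(17, 2047/32)

k = 2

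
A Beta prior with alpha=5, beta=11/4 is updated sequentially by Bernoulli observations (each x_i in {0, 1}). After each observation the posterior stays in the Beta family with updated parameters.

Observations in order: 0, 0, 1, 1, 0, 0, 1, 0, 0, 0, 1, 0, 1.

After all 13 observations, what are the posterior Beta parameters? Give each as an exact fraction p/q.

alpha=10, beta=43/4

obs 1: x=0 → posterior Beta(5, 15/4)
obs 2: x=0 → posterior Beta(5, 19/4)
obs 3: x=1 → posterior Beta(6, 19/4)
obs 4: x=1 → posterior Beta(7, 19/4)
obs 5: x=0 → posterior Beta(7, 23/4)
obs 6: x=0 → posterior Beta(7, 27/4)
obs 7: x=1 → posterior Beta(8, 27/4)
obs 8: x=0 → posterior Beta(8, 31/4)
obs 9: x=0 → posterior Beta(8, 35/4)
obs 10: x=0 → posterior Beta(8, 39/4)
obs 11: x=1 → posterior Beta(9, 39/4)
obs 12: x=0 → posterior Beta(9, 43/4)
obs 13: x=1 → posterior Beta(10, 43/4)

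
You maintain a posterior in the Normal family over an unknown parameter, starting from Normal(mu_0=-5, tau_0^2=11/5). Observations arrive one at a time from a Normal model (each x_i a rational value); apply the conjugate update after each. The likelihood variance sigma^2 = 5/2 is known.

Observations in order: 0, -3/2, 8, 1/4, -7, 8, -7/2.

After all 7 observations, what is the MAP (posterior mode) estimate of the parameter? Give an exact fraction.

obs 1: x=0 → posterior Normal(-125/47, 55/47)
obs 2: x=-3/2 → posterior Normal(-158/69, 55/69)
obs 3: x=8 → posterior Normal(18/91, 55/91)
obs 4: x=1/4 → posterior Normal(47/226, 55/113)
obs 5: x=-7 → posterior Normal(-29/30, 11/27)
obs 6: x=8 → posterior Normal(91/314, 55/157)
obs 7: x=-7/2 → posterior Normal(-63/358, 55/179)

-63/358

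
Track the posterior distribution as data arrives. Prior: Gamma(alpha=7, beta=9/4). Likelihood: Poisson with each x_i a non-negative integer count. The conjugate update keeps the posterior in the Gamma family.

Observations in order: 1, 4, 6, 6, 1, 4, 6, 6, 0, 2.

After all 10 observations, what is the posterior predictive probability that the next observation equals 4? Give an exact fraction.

199228581288919443434986737152838547947321445620352509118826517050902536620048640/1098919478132579570120466905162052483833334185189707519879903635167697894494553437

obs 1: x=1 → posterior Gamma(8, 13/4)
obs 2: x=4 → posterior Gamma(12, 17/4)
obs 3: x=6 → posterior Gamma(18, 21/4)
obs 4: x=6 → posterior Gamma(24, 25/4)
obs 5: x=1 → posterior Gamma(25, 29/4)
obs 6: x=4 → posterior Gamma(29, 33/4)
obs 7: x=6 → posterior Gamma(35, 37/4)
obs 8: x=6 → posterior Gamma(41, 41/4)
obs 9: x=0 → posterior Gamma(41, 45/4)
obs 10: x=2 → posterior Gamma(43, 49/4)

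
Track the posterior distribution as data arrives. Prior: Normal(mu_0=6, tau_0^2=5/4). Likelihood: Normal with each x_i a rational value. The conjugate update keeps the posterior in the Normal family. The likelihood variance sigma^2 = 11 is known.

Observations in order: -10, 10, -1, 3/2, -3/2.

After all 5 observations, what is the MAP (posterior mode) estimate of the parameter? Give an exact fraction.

259/69

obs 1: x=-10 → posterior Normal(214/49, 55/49)
obs 2: x=10 → posterior Normal(44/9, 55/54)
obs 3: x=-1 → posterior Normal(259/59, 55/59)
obs 4: x=3/2 → posterior Normal(533/128, 55/64)
obs 5: x=-3/2 → posterior Normal(259/69, 55/69)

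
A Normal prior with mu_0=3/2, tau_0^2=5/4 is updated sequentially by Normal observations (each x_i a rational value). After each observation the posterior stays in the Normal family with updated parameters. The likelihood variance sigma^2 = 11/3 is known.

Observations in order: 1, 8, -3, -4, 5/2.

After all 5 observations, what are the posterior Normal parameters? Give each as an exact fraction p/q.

mu_0=267/238, tau_0^2=55/119

obs 1: x=1 → posterior Normal(81/59, 55/59)
obs 2: x=8 → posterior Normal(201/74, 55/74)
obs 3: x=-3 → posterior Normal(156/89, 55/89)
obs 4: x=-4 → posterior Normal(12/13, 55/104)
obs 5: x=5/2 → posterior Normal(267/238, 55/119)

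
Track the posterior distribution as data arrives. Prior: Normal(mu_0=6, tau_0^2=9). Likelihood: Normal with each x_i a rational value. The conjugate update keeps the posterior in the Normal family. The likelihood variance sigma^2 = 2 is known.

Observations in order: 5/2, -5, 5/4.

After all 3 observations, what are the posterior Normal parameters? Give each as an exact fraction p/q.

obs 1: x=5/2 → posterior Normal(69/22, 18/11)
obs 2: x=-5 → posterior Normal(-21/40, 9/10)
obs 3: x=5/4 → posterior Normal(3/116, 18/29)

mu_0=3/116, tau_0^2=18/29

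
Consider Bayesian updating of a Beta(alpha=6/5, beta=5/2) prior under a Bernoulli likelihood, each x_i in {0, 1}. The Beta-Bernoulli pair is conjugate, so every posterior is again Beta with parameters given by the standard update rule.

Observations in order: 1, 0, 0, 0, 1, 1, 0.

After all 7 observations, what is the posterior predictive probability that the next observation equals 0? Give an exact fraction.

65/107

obs 1: x=1 → posterior Beta(11/5, 5/2)
obs 2: x=0 → posterior Beta(11/5, 7/2)
obs 3: x=0 → posterior Beta(11/5, 9/2)
obs 4: x=0 → posterior Beta(11/5, 11/2)
obs 5: x=1 → posterior Beta(16/5, 11/2)
obs 6: x=1 → posterior Beta(21/5, 11/2)
obs 7: x=0 → posterior Beta(21/5, 13/2)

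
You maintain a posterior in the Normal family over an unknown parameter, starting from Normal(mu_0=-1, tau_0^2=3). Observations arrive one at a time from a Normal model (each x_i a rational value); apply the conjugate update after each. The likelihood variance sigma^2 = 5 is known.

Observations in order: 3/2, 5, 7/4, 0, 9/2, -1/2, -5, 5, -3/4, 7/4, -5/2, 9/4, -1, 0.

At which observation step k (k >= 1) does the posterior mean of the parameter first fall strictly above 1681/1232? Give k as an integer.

k = 3

obs 1: x=3/2 → posterior Normal(-1/16, 15/8)
obs 2: x=5 → posterior Normal(29/22, 15/11)
obs 3: x=7/4 → posterior Normal(79/56, 15/14)
obs 4: x=0 → posterior Normal(79/68, 15/17)
obs 5: x=9/2 → posterior Normal(133/80, 3/4)
obs 6: x=-1/2 → posterior Normal(127/92, 15/23)
obs 7: x=-5 → posterior Normal(67/104, 15/26)
obs 8: x=5 → posterior Normal(127/116, 15/29)
obs 9: x=-3/4 → posterior Normal(59/64, 15/32)
obs 10: x=7/4 → posterior Normal(139/140, 3/7)
obs 11: x=-5/2 → posterior Normal(109/152, 15/38)
obs 12: x=9/4 → posterior Normal(34/41, 15/41)
obs 13: x=-1 → posterior Normal(31/44, 15/44)
obs 14: x=0 → posterior Normal(31/47, 15/47)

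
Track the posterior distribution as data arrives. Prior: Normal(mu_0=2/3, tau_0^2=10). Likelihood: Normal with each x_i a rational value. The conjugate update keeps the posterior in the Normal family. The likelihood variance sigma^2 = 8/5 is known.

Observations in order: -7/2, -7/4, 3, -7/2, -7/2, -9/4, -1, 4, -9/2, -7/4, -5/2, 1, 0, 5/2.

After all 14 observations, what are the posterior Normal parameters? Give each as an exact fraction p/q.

obs 1: x=-7/2 → posterior Normal(-509/174, 40/29)
obs 2: x=-7/4 → posterior Normal(-1543/648, 20/27)
obs 3: x=3 → posterior Normal(-643/948, 40/79)
obs 4: x=-7/2 → posterior Normal(-1693/1248, 5/13)
obs 5: x=-7/2 → posterior Normal(-2743/1548, 40/129)
obs 6: x=-9/4 → posterior Normal(-1709/924, 20/77)
obs 7: x=-1 → posterior Normal(-1859/1074, 40/179)
obs 8: x=4 → posterior Normal(-1259/1224, 10/51)
obs 9: x=-9/2 → posterior Normal(-967/687, 40/229)
obs 10: x=-7/4 → posterior Normal(-4393/3048, 20/127)
obs 11: x=-5/2 → posterior Normal(-5143/3348, 40/279)
obs 12: x=1 → posterior Normal(-4843/3648, 5/38)
obs 13: x=0 → posterior Normal(-4843/3948, 40/329)
obs 14: x=5/2 → posterior Normal(-4093/4248, 20/177)

mu_0=-4093/4248, tau_0^2=20/177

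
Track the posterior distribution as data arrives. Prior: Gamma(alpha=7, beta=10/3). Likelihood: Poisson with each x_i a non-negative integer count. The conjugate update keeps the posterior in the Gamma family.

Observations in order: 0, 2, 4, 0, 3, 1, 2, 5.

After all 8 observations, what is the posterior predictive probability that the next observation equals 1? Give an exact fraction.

obs 1: x=0 → posterior Gamma(7, 13/3)
obs 2: x=2 → posterior Gamma(9, 16/3)
obs 3: x=4 → posterior Gamma(13, 19/3)
obs 4: x=0 → posterior Gamma(13, 22/3)
obs 5: x=3 → posterior Gamma(16, 25/3)
obs 6: x=1 → posterior Gamma(17, 28/3)
obs 7: x=2 → posterior Gamma(19, 31/3)
obs 8: x=5 → posterior Gamma(24, 34/3)

410040264928193847387033953027638689792/1603404513114153724313506335083015711557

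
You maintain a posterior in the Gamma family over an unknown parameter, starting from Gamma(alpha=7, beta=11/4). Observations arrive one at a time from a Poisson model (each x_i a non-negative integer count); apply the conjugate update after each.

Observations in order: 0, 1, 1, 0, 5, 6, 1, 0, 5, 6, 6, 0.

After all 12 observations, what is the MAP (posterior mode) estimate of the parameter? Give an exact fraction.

obs 1: x=0 → posterior Gamma(7, 15/4)
obs 2: x=1 → posterior Gamma(8, 19/4)
obs 3: x=1 → posterior Gamma(9, 23/4)
obs 4: x=0 → posterior Gamma(9, 27/4)
obs 5: x=5 → posterior Gamma(14, 31/4)
obs 6: x=6 → posterior Gamma(20, 35/4)
obs 7: x=1 → posterior Gamma(21, 39/4)
obs 8: x=0 → posterior Gamma(21, 43/4)
obs 9: x=5 → posterior Gamma(26, 47/4)
obs 10: x=6 → posterior Gamma(32, 51/4)
obs 11: x=6 → posterior Gamma(38, 55/4)
obs 12: x=0 → posterior Gamma(38, 59/4)

148/59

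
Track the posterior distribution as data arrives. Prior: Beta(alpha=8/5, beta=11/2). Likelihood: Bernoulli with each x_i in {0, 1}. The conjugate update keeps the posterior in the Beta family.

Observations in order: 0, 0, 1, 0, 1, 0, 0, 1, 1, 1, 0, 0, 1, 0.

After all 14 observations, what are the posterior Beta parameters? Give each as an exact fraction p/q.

obs 1: x=0 → posterior Beta(8/5, 13/2)
obs 2: x=0 → posterior Beta(8/5, 15/2)
obs 3: x=1 → posterior Beta(13/5, 15/2)
obs 4: x=0 → posterior Beta(13/5, 17/2)
obs 5: x=1 → posterior Beta(18/5, 17/2)
obs 6: x=0 → posterior Beta(18/5, 19/2)
obs 7: x=0 → posterior Beta(18/5, 21/2)
obs 8: x=1 → posterior Beta(23/5, 21/2)
obs 9: x=1 → posterior Beta(28/5, 21/2)
obs 10: x=1 → posterior Beta(33/5, 21/2)
obs 11: x=0 → posterior Beta(33/5, 23/2)
obs 12: x=0 → posterior Beta(33/5, 25/2)
obs 13: x=1 → posterior Beta(38/5, 25/2)
obs 14: x=0 → posterior Beta(38/5, 27/2)

alpha=38/5, beta=27/2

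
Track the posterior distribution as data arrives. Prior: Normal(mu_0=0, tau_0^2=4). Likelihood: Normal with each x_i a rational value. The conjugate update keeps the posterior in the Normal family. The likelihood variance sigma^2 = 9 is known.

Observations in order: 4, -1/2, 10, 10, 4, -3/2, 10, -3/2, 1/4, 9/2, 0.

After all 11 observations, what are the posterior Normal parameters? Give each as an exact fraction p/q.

obs 1: x=4 → posterior Normal(16/13, 36/13)
obs 2: x=-1/2 → posterior Normal(14/17, 36/17)
obs 3: x=10 → posterior Normal(18/7, 12/7)
obs 4: x=10 → posterior Normal(94/25, 36/25)
obs 5: x=4 → posterior Normal(110/29, 36/29)
obs 6: x=-3/2 → posterior Normal(104/33, 12/11)
obs 7: x=10 → posterior Normal(144/37, 36/37)
obs 8: x=-3/2 → posterior Normal(138/41, 36/41)
obs 9: x=1/4 → posterior Normal(139/45, 4/5)
obs 10: x=9/2 → posterior Normal(157/49, 36/49)
obs 11: x=0 → posterior Normal(157/53, 36/53)

mu_0=157/53, tau_0^2=36/53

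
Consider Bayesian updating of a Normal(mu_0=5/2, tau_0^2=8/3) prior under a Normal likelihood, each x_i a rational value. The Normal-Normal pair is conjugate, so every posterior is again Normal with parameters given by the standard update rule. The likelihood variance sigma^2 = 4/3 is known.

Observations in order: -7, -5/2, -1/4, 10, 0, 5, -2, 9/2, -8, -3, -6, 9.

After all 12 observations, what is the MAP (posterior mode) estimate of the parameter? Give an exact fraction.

obs 1: x=-7 → posterior Normal(-23/6, 8/9)
obs 2: x=-5/2 → posterior Normal(-33/10, 8/15)
obs 3: x=-1/4 → posterior Normal(-17/7, 8/21)
obs 4: x=10 → posterior Normal(1/3, 8/27)
obs 5: x=0 → posterior Normal(3/11, 8/33)
obs 6: x=5 → posterior Normal(1, 8/39)
obs 7: x=-2 → posterior Normal(3/5, 8/45)
obs 8: x=9/2 → posterior Normal(18/17, 8/51)
obs 9: x=-8 → posterior Normal(2/19, 8/57)
obs 10: x=-3 → posterior Normal(-4/21, 8/63)
obs 11: x=-6 → posterior Normal(-16/23, 8/69)
obs 12: x=9 → posterior Normal(2/25, 8/75)

2/25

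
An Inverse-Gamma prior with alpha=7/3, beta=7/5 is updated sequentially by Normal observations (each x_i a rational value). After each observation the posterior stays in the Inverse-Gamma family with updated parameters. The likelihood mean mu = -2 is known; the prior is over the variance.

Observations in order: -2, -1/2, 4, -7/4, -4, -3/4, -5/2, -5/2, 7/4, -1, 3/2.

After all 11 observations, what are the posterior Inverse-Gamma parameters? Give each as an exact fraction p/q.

alpha=47/6, beta=5959/160

obs 1: x=-2 → posterior Inverse-Gamma(17/6, 7/5)
obs 2: x=-1/2 → posterior Inverse-Gamma(10/3, 101/40)
obs 3: x=4 → posterior Inverse-Gamma(23/6, 821/40)
obs 4: x=-7/4 → posterior Inverse-Gamma(13/3, 3289/160)
obs 5: x=-4 → posterior Inverse-Gamma(29/6, 3609/160)
obs 6: x=-3/4 → posterior Inverse-Gamma(16/3, 1867/80)
obs 7: x=-5/2 → posterior Inverse-Gamma(35/6, 1877/80)
obs 8: x=-5/2 → posterior Inverse-Gamma(19/3, 1887/80)
obs 9: x=7/4 → posterior Inverse-Gamma(41/6, 4899/160)
obs 10: x=-1 → posterior Inverse-Gamma(22/3, 4979/160)
obs 11: x=3/2 → posterior Inverse-Gamma(47/6, 5959/160)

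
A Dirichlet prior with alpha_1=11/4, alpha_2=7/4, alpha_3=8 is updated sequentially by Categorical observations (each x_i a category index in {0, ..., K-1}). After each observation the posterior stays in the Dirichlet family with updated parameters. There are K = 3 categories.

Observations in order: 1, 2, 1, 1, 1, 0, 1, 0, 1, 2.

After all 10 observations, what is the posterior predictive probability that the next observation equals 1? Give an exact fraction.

obs 1: x=1 → posterior Dirichlet(11/4, 11/4, 8)
obs 2: x=2 → posterior Dirichlet(11/4, 11/4, 9)
obs 3: x=1 → posterior Dirichlet(11/4, 15/4, 9)
obs 4: x=1 → posterior Dirichlet(11/4, 19/4, 9)
obs 5: x=1 → posterior Dirichlet(11/4, 23/4, 9)
obs 6: x=0 → posterior Dirichlet(15/4, 23/4, 9)
obs 7: x=1 → posterior Dirichlet(15/4, 27/4, 9)
obs 8: x=0 → posterior Dirichlet(19/4, 27/4, 9)
obs 9: x=1 → posterior Dirichlet(19/4, 31/4, 9)
obs 10: x=2 → posterior Dirichlet(19/4, 31/4, 10)

31/90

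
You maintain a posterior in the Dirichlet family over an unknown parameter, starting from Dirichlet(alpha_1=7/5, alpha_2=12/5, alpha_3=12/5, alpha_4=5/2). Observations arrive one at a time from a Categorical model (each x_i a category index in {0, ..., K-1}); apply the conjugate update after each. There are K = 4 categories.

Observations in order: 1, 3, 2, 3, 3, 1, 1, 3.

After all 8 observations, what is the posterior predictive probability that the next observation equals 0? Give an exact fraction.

14/167

obs 1: x=1 → posterior Dirichlet(7/5, 17/5, 12/5, 5/2)
obs 2: x=3 → posterior Dirichlet(7/5, 17/5, 12/5, 7/2)
obs 3: x=2 → posterior Dirichlet(7/5, 17/5, 17/5, 7/2)
obs 4: x=3 → posterior Dirichlet(7/5, 17/5, 17/5, 9/2)
obs 5: x=3 → posterior Dirichlet(7/5, 17/5, 17/5, 11/2)
obs 6: x=1 → posterior Dirichlet(7/5, 22/5, 17/5, 11/2)
obs 7: x=1 → posterior Dirichlet(7/5, 27/5, 17/5, 11/2)
obs 8: x=3 → posterior Dirichlet(7/5, 27/5, 17/5, 13/2)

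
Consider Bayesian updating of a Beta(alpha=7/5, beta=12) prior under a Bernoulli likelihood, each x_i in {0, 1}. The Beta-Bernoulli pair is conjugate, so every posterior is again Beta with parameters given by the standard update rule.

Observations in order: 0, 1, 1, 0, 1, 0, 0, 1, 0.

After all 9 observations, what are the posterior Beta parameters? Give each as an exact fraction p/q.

alpha=27/5, beta=17

obs 1: x=0 → posterior Beta(7/5, 13)
obs 2: x=1 → posterior Beta(12/5, 13)
obs 3: x=1 → posterior Beta(17/5, 13)
obs 4: x=0 → posterior Beta(17/5, 14)
obs 5: x=1 → posterior Beta(22/5, 14)
obs 6: x=0 → posterior Beta(22/5, 15)
obs 7: x=0 → posterior Beta(22/5, 16)
obs 8: x=1 → posterior Beta(27/5, 16)
obs 9: x=0 → posterior Beta(27/5, 17)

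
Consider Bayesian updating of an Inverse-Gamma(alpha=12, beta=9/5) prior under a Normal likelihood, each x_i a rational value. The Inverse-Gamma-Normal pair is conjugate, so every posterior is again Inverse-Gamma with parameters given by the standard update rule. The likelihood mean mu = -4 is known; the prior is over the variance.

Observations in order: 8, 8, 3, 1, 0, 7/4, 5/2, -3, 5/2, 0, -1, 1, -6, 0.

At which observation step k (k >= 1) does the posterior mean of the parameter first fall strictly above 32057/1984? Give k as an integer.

k = 12

obs 1: x=8 → posterior Inverse-Gamma(25/2, 369/5)
obs 2: x=8 → posterior Inverse-Gamma(13, 729/5)
obs 3: x=3 → posterior Inverse-Gamma(27/2, 1703/10)
obs 4: x=1 → posterior Inverse-Gamma(14, 914/5)
obs 5: x=0 → posterior Inverse-Gamma(29/2, 954/5)
obs 6: x=7/4 → posterior Inverse-Gamma(15, 33173/160)
obs 7: x=5/2 → posterior Inverse-Gamma(31/2, 36553/160)
obs 8: x=-3 → posterior Inverse-Gamma(16, 36633/160)
obs 9: x=5/2 → posterior Inverse-Gamma(33/2, 40013/160)
obs 10: x=0 → posterior Inverse-Gamma(17, 41293/160)
obs 11: x=-1 → posterior Inverse-Gamma(35/2, 42013/160)
obs 12: x=1 → posterior Inverse-Gamma(18, 44013/160)
obs 13: x=-6 → posterior Inverse-Gamma(37/2, 44333/160)
obs 14: x=0 → posterior Inverse-Gamma(19, 45613/160)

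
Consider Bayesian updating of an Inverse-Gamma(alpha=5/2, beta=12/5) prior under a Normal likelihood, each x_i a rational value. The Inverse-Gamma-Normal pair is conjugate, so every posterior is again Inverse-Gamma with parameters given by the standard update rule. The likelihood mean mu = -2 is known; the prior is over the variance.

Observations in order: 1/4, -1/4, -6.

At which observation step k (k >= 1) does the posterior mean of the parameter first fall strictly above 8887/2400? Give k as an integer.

k = 3

obs 1: x=1/4 → posterior Inverse-Gamma(3, 789/160)
obs 2: x=-1/4 → posterior Inverse-Gamma(7/2, 517/80)
obs 3: x=-6 → posterior Inverse-Gamma(4, 1157/80)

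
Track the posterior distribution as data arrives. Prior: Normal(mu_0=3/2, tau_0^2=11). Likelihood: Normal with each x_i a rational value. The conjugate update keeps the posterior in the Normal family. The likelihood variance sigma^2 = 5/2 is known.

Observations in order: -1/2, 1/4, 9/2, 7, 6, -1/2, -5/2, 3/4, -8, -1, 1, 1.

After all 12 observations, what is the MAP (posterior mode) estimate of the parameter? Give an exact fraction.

obs 1: x=-1/2 → posterior Normal(-7/54, 55/27)
obs 2: x=1/4 → posterior Normal(2/49, 55/49)
obs 3: x=9/2 → posterior Normal(101/71, 55/71)
obs 4: x=7 → posterior Normal(85/31, 55/93)
obs 5: x=6 → posterior Normal(387/115, 11/23)
obs 6: x=-1/2 → posterior Normal(376/137, 55/137)
obs 7: x=-5/2 → posterior Normal(107/53, 55/159)
obs 8: x=3/4 → posterior Normal(675/362, 55/181)
obs 9: x=-8 → posterior Normal(323/406, 55/203)
obs 10: x=-1 → posterior Normal(31/50, 11/45)
obs 11: x=1 → posterior Normal(17/26, 55/247)
obs 12: x=1 → posterior Normal(367/538, 55/269)

367/538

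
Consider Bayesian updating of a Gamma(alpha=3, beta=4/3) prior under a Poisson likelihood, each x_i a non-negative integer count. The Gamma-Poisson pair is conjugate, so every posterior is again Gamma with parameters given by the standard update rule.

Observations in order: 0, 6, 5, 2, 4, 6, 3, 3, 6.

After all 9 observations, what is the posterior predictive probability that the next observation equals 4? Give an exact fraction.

obs 1: x=0 → posterior Gamma(3, 7/3)
obs 2: x=6 → posterior Gamma(9, 10/3)
obs 3: x=5 → posterior Gamma(14, 13/3)
obs 4: x=2 → posterior Gamma(16, 16/3)
obs 5: x=4 → posterior Gamma(20, 19/3)
obs 6: x=6 → posterior Gamma(26, 22/3)
obs 7: x=3 → posterior Gamma(29, 25/3)
obs 8: x=3 → posterior Gamma(32, 28/3)
obs 9: x=6 → posterior Gamma(38, 31/3)

1926106065570923962102348637547658429832618086296852323601731835/10497467049635227902655142875707583105341669144036536301941424128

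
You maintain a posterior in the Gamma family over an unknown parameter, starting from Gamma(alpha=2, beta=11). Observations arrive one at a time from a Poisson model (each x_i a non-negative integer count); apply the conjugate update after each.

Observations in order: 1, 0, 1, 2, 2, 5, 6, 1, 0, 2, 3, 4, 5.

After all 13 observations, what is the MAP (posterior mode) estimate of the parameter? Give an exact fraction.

obs 1: x=1 → posterior Gamma(3, 12)
obs 2: x=0 → posterior Gamma(3, 13)
obs 3: x=1 → posterior Gamma(4, 14)
obs 4: x=2 → posterior Gamma(6, 15)
obs 5: x=2 → posterior Gamma(8, 16)
obs 6: x=5 → posterior Gamma(13, 17)
obs 7: x=6 → posterior Gamma(19, 18)
obs 8: x=1 → posterior Gamma(20, 19)
obs 9: x=0 → posterior Gamma(20, 20)
obs 10: x=2 → posterior Gamma(22, 21)
obs 11: x=3 → posterior Gamma(25, 22)
obs 12: x=4 → posterior Gamma(29, 23)
obs 13: x=5 → posterior Gamma(34, 24)

11/8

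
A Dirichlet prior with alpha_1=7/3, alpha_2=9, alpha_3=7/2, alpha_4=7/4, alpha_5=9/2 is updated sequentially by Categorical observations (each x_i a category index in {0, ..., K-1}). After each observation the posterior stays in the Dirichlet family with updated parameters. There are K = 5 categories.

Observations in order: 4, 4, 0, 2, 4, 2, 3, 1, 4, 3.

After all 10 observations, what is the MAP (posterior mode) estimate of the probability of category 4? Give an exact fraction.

obs 1: x=4 → posterior Dirichlet(7/3, 9, 7/2, 7/4, 11/2)
obs 2: x=4 → posterior Dirichlet(7/3, 9, 7/2, 7/4, 13/2)
obs 3: x=0 → posterior Dirichlet(10/3, 9, 7/2, 7/4, 13/2)
obs 4: x=2 → posterior Dirichlet(10/3, 9, 9/2, 7/4, 13/2)
obs 5: x=4 → posterior Dirichlet(10/3, 9, 9/2, 7/4, 15/2)
obs 6: x=2 → posterior Dirichlet(10/3, 9, 11/2, 7/4, 15/2)
obs 7: x=3 → posterior Dirichlet(10/3, 9, 11/2, 11/4, 15/2)
obs 8: x=1 → posterior Dirichlet(10/3, 10, 11/2, 11/4, 15/2)
obs 9: x=4 → posterior Dirichlet(10/3, 10, 11/2, 11/4, 17/2)
obs 10: x=3 → posterior Dirichlet(10/3, 10, 11/2, 15/4, 17/2)

90/313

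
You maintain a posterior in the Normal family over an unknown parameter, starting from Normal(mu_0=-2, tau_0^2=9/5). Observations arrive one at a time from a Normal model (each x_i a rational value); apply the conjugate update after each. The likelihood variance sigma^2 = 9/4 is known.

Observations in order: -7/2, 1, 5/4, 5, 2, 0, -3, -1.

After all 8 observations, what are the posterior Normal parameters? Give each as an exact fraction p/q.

mu_0=-3/37, tau_0^2=9/37

obs 1: x=-7/2 → posterior Normal(-8/3, 1)
obs 2: x=1 → posterior Normal(-20/13, 9/13)
obs 3: x=5/4 → posterior Normal(-15/17, 9/17)
obs 4: x=5 → posterior Normal(5/21, 3/7)
obs 5: x=2 → posterior Normal(13/25, 9/25)
obs 6: x=0 → posterior Normal(13/29, 9/29)
obs 7: x=-3 → posterior Normal(1/33, 3/11)
obs 8: x=-1 → posterior Normal(-3/37, 9/37)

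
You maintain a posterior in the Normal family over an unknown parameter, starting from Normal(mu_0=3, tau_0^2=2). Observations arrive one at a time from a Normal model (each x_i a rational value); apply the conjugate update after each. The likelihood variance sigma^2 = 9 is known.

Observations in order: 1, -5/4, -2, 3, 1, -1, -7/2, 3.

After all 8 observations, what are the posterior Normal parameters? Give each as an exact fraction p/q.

obs 1: x=1 → posterior Normal(29/11, 18/11)
obs 2: x=-5/4 → posterior Normal(53/26, 18/13)
obs 3: x=-2 → posterior Normal(3/2, 6/5)
obs 4: x=3 → posterior Normal(57/34, 18/17)
obs 5: x=1 → posterior Normal(61/38, 18/19)
obs 6: x=-1 → posterior Normal(19/14, 6/7)
obs 7: x=-7/2 → posterior Normal(43/46, 18/23)
obs 8: x=3 → posterior Normal(11/10, 18/25)

mu_0=11/10, tau_0^2=18/25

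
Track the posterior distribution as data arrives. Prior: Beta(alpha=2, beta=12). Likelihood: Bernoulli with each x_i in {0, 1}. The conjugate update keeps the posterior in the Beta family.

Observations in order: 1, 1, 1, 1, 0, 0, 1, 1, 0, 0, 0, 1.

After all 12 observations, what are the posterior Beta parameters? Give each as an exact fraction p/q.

obs 1: x=1 → posterior Beta(3, 12)
obs 2: x=1 → posterior Beta(4, 12)
obs 3: x=1 → posterior Beta(5, 12)
obs 4: x=1 → posterior Beta(6, 12)
obs 5: x=0 → posterior Beta(6, 13)
obs 6: x=0 → posterior Beta(6, 14)
obs 7: x=1 → posterior Beta(7, 14)
obs 8: x=1 → posterior Beta(8, 14)
obs 9: x=0 → posterior Beta(8, 15)
obs 10: x=0 → posterior Beta(8, 16)
obs 11: x=0 → posterior Beta(8, 17)
obs 12: x=1 → posterior Beta(9, 17)

alpha=9, beta=17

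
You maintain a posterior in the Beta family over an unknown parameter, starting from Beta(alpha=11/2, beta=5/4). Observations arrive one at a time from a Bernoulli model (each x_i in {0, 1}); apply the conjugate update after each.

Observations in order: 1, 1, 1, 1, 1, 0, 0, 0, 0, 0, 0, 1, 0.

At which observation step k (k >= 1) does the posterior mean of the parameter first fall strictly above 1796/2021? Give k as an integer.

obs 1: x=1 → posterior Beta(13/2, 5/4)
obs 2: x=1 → posterior Beta(15/2, 5/4)
obs 3: x=1 → posterior Beta(17/2, 5/4)
obs 4: x=1 → posterior Beta(19/2, 5/4)
obs 5: x=1 → posterior Beta(21/2, 5/4)
obs 6: x=0 → posterior Beta(21/2, 9/4)
obs 7: x=0 → posterior Beta(21/2, 13/4)
obs 8: x=0 → posterior Beta(21/2, 17/4)
obs 9: x=0 → posterior Beta(21/2, 21/4)
obs 10: x=0 → posterior Beta(21/2, 25/4)
obs 11: x=0 → posterior Beta(21/2, 29/4)
obs 12: x=1 → posterior Beta(23/2, 29/4)
obs 13: x=0 → posterior Beta(23/2, 33/4)

k = 5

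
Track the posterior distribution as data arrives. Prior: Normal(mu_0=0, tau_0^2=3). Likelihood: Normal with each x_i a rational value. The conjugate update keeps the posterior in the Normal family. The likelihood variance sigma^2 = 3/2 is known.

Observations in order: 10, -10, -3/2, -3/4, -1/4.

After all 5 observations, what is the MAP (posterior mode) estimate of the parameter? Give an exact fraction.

obs 1: x=10 → posterior Normal(20/3, 1)
obs 2: x=-10 → posterior Normal(0, 3/5)
obs 3: x=-3/2 → posterior Normal(-3/7, 3/7)
obs 4: x=-3/4 → posterior Normal(-1/2, 1/3)
obs 5: x=-1/4 → posterior Normal(-5/11, 3/11)

-5/11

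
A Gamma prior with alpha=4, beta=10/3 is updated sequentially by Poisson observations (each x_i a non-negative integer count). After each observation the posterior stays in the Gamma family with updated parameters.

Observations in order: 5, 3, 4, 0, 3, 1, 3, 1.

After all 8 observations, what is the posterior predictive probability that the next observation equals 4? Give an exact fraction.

obs 1: x=5 → posterior Gamma(9, 13/3)
obs 2: x=3 → posterior Gamma(12, 16/3)
obs 3: x=4 → posterior Gamma(16, 19/3)
obs 4: x=0 → posterior Gamma(16, 22/3)
obs 5: x=3 → posterior Gamma(19, 25/3)
obs 6: x=1 → posterior Gamma(20, 28/3)
obs 7: x=3 → posterior Gamma(23, 31/3)
obs 8: x=1 → posterior Gamma(24, 34/3)

8095732480676027274347751610089441381580800/81217248802771228597652036390959994837496721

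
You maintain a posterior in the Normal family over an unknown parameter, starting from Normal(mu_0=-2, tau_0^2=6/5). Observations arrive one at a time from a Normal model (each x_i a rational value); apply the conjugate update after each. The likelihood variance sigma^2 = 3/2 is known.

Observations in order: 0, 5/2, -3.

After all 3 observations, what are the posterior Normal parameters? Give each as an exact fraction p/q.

mu_0=-12/17, tau_0^2=6/17

obs 1: x=0 → posterior Normal(-10/9, 2/3)
obs 2: x=5/2 → posterior Normal(0, 6/13)
obs 3: x=-3 → posterior Normal(-12/17, 6/17)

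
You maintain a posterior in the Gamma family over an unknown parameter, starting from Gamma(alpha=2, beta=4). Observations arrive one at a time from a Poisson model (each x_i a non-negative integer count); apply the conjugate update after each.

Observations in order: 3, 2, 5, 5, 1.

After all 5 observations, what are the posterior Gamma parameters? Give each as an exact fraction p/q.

alpha=18, beta=9

obs 1: x=3 → posterior Gamma(5, 5)
obs 2: x=2 → posterior Gamma(7, 6)
obs 3: x=5 → posterior Gamma(12, 7)
obs 4: x=5 → posterior Gamma(17, 8)
obs 5: x=1 → posterior Gamma(18, 9)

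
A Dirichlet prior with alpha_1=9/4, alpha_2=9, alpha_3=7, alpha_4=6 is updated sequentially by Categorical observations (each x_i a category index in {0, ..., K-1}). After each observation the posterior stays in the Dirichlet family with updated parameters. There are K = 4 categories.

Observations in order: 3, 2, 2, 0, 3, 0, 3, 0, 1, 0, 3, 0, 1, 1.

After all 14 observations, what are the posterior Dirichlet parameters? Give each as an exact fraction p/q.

obs 1: x=3 → posterior Dirichlet(9/4, 9, 7, 7)
obs 2: x=2 → posterior Dirichlet(9/4, 9, 8, 7)
obs 3: x=2 → posterior Dirichlet(9/4, 9, 9, 7)
obs 4: x=0 → posterior Dirichlet(13/4, 9, 9, 7)
obs 5: x=3 → posterior Dirichlet(13/4, 9, 9, 8)
obs 6: x=0 → posterior Dirichlet(17/4, 9, 9, 8)
obs 7: x=3 → posterior Dirichlet(17/4, 9, 9, 9)
obs 8: x=0 → posterior Dirichlet(21/4, 9, 9, 9)
obs 9: x=1 → posterior Dirichlet(21/4, 10, 9, 9)
obs 10: x=0 → posterior Dirichlet(25/4, 10, 9, 9)
obs 11: x=3 → posterior Dirichlet(25/4, 10, 9, 10)
obs 12: x=0 → posterior Dirichlet(29/4, 10, 9, 10)
obs 13: x=1 → posterior Dirichlet(29/4, 11, 9, 10)
obs 14: x=1 → posterior Dirichlet(29/4, 12, 9, 10)

alpha_1=29/4, alpha_2=12, alpha_3=9, alpha_4=10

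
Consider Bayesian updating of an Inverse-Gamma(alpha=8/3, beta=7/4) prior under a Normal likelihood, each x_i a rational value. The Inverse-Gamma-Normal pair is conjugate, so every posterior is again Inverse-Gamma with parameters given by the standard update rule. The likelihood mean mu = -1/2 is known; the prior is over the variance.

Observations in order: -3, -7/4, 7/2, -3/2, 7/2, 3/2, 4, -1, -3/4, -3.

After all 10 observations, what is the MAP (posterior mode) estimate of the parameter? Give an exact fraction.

obs 1: x=-3 → posterior Inverse-Gamma(19/6, 39/8)
obs 2: x=-7/4 → posterior Inverse-Gamma(11/3, 181/32)
obs 3: x=7/2 → posterior Inverse-Gamma(25/6, 437/32)
obs 4: x=-3/2 → posterior Inverse-Gamma(14/3, 453/32)
obs 5: x=7/2 → posterior Inverse-Gamma(31/6, 709/32)
obs 6: x=3/2 → posterior Inverse-Gamma(17/3, 773/32)
obs 7: x=4 → posterior Inverse-Gamma(37/6, 1097/32)
obs 8: x=-1 → posterior Inverse-Gamma(20/3, 1101/32)
obs 9: x=-3/4 → posterior Inverse-Gamma(43/6, 551/16)
obs 10: x=-3 → posterior Inverse-Gamma(23/3, 601/16)

1803/416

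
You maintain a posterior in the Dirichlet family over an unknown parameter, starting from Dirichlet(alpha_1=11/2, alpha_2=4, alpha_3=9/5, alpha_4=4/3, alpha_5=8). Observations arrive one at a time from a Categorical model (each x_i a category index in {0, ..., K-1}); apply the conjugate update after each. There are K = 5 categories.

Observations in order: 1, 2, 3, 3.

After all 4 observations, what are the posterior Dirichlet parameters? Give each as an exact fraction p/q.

obs 1: x=1 → posterior Dirichlet(11/2, 5, 9/5, 4/3, 8)
obs 2: x=2 → posterior Dirichlet(11/2, 5, 14/5, 4/3, 8)
obs 3: x=3 → posterior Dirichlet(11/2, 5, 14/5, 7/3, 8)
obs 4: x=3 → posterior Dirichlet(11/2, 5, 14/5, 10/3, 8)

alpha_1=11/2, alpha_2=5, alpha_3=14/5, alpha_4=10/3, alpha_5=8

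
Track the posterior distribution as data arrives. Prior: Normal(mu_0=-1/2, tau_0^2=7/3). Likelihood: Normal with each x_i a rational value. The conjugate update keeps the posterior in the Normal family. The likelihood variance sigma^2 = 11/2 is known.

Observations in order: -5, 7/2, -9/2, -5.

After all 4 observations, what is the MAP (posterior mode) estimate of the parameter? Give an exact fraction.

obs 1: x=-5 → posterior Normal(-173/94, 77/47)
obs 2: x=7/2 → posterior Normal(-75/122, 77/61)
obs 3: x=-9/2 → posterior Normal(-67/50, 77/75)
obs 4: x=-5 → posterior Normal(-341/178, 77/89)

-341/178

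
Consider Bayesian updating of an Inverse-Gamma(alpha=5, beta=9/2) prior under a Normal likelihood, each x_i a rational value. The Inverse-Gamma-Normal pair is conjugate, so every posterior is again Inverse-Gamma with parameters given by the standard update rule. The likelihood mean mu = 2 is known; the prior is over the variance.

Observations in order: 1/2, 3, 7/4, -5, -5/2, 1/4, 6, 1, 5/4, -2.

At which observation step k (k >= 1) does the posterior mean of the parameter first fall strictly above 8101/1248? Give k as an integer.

obs 1: x=1/2 → posterior Inverse-Gamma(11/2, 45/8)
obs 2: x=3 → posterior Inverse-Gamma(6, 49/8)
obs 3: x=7/4 → posterior Inverse-Gamma(13/2, 197/32)
obs 4: x=-5 → posterior Inverse-Gamma(7, 981/32)
obs 5: x=-5/2 → posterior Inverse-Gamma(15/2, 1305/32)
obs 6: x=1/4 → posterior Inverse-Gamma(8, 677/16)
obs 7: x=6 → posterior Inverse-Gamma(17/2, 805/16)
obs 8: x=1 → posterior Inverse-Gamma(9, 813/16)
obs 9: x=5/4 → posterior Inverse-Gamma(19/2, 1635/32)
obs 10: x=-2 → posterior Inverse-Gamma(10, 1891/32)

k = 7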